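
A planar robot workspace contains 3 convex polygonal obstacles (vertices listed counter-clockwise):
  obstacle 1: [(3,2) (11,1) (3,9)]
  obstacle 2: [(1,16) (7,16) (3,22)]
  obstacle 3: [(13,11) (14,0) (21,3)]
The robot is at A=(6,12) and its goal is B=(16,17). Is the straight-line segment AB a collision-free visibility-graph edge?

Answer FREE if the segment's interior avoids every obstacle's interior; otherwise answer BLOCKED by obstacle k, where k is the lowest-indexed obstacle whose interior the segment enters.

FREE

Obstacle 1 [(3,2) (11,1) (3,9)]:
  edge (3,2)–(11,1): clear
  edge (11,1)–(3,9): clear
  edge (3,9)–(3,2): clear
  midpoint (11,29/2) outside
  → clear
Obstacle 2 [(1,16) (7,16) (3,22)]:
  edge (1,16)–(7,16): clear
  edge (7,16)–(3,22): clear
  edge (3,22)–(1,16): clear
  midpoint (11,29/2) outside
  → clear
Obstacle 3 [(13,11) (14,0) (21,3)]:
  edge (13,11)–(14,0): clear
  edge (14,0)–(21,3): clear
  edge (21,3)–(13,11): clear
  midpoint (11,29/2) outside
  → clear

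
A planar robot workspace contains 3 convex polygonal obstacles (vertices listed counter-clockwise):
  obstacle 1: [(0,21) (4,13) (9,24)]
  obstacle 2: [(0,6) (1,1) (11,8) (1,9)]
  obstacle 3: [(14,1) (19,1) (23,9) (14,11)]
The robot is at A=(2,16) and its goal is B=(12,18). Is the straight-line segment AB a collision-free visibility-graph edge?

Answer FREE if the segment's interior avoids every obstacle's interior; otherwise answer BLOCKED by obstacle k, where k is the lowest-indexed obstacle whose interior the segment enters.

Obstacle 1 [(0,21) (4,13) (9,24)]:
  edge (0,21)–(4,13): crosses AB
  edge (4,13)–(9,24): crosses AB
  edge (9,24)–(0,21): clear
  → BLOCKED
Obstacle 2 [(0,6) (1,1) (11,8) (1,9)]:
  edge (0,6)–(1,1): clear
  edge (1,1)–(11,8): clear
  edge (11,8)–(1,9): clear
  edge (1,9)–(0,6): clear
  midpoint (7,17) outside
  → clear
Obstacle 3 [(14,1) (19,1) (23,9) (14,11)]:
  edge (14,1)–(19,1): clear
  edge (19,1)–(23,9): clear
  edge (23,9)–(14,11): clear
  edge (14,11)–(14,1): clear
  midpoint (7,17) outside
  → clear

BLOCKED by obstacle 1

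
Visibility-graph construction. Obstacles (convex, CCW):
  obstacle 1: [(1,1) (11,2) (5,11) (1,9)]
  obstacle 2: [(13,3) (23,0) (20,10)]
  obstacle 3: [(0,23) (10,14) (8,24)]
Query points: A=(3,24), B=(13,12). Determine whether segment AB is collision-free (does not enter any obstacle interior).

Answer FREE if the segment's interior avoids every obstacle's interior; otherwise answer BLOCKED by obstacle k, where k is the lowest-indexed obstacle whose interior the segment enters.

BLOCKED by obstacle 3

Obstacle 1 [(1,1) (11,2) (5,11) (1,9)]:
  edge (1,1)–(11,2): clear
  edge (11,2)–(5,11): clear
  edge (5,11)–(1,9): clear
  edge (1,9)–(1,1): clear
  midpoint (8,18) outside
  → clear
Obstacle 2 [(13,3) (23,0) (20,10)]:
  edge (13,3)–(23,0): clear
  edge (23,0)–(20,10): clear
  edge (20,10)–(13,3): clear
  midpoint (8,18) outside
  → clear
Obstacle 3 [(0,23) (10,14) (8,24)]:
  edge (0,23)–(10,14): clear
  edge (10,14)–(8,24): crosses AB
  edge (8,24)–(0,23): crosses AB
  → BLOCKED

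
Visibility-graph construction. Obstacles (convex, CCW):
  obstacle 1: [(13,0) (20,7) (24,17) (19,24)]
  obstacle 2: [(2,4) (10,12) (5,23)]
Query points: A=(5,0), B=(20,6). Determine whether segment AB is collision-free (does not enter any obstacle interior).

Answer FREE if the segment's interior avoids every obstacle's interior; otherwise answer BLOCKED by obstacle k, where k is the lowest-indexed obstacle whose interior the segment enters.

BLOCKED by obstacle 1

Obstacle 1 [(13,0) (20,7) (24,17) (19,24)]:
  edge (13,0)–(20,7): crosses AB
  edge (20,7)–(24,17): clear
  edge (24,17)–(19,24): clear
  edge (19,24)–(13,0): crosses AB
  → BLOCKED
Obstacle 2 [(2,4) (10,12) (5,23)]:
  edge (2,4)–(10,12): clear
  edge (10,12)–(5,23): clear
  edge (5,23)–(2,4): clear
  midpoint (25/2,3) outside
  → clear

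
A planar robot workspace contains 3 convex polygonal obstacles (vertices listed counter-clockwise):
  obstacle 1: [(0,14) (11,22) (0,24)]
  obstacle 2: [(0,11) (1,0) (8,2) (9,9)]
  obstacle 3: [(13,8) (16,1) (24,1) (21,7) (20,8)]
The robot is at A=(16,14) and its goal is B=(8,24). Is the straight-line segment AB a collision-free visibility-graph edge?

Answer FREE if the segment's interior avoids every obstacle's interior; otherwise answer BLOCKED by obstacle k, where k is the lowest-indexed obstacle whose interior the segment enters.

Obstacle 1 [(0,14) (11,22) (0,24)]:
  edge (0,14)–(11,22): crosses AB
  edge (11,22)–(0,24): crosses AB
  edge (0,24)–(0,14): clear
  → BLOCKED
Obstacle 2 [(0,11) (1,0) (8,2) (9,9)]:
  edge (0,11)–(1,0): clear
  edge (1,0)–(8,2): clear
  edge (8,2)–(9,9): clear
  edge (9,9)–(0,11): clear
  midpoint (12,19) outside
  → clear
Obstacle 3 [(13,8) (16,1) (24,1) (21,7) (20,8)]:
  edge (13,8)–(16,1): clear
  edge (16,1)–(24,1): clear
  edge (24,1)–(21,7): clear
  edge (21,7)–(20,8): clear
  edge (20,8)–(13,8): clear
  midpoint (12,19) outside
  → clear

BLOCKED by obstacle 1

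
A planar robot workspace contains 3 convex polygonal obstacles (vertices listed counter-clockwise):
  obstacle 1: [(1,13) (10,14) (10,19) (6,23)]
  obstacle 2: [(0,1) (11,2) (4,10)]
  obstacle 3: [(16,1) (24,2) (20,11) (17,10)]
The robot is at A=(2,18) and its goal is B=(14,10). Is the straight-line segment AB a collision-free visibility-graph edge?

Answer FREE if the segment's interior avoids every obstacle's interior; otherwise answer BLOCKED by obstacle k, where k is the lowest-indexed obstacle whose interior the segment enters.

BLOCKED by obstacle 1

Obstacle 1 [(1,13) (10,14) (10,19) (6,23)]:
  edge (1,13)–(10,14): crosses AB
  edge (10,14)–(10,19): clear
  edge (10,19)–(6,23): clear
  edge (6,23)–(1,13): crosses AB
  → BLOCKED
Obstacle 2 [(0,1) (11,2) (4,10)]:
  edge (0,1)–(11,2): clear
  edge (11,2)–(4,10): clear
  edge (4,10)–(0,1): clear
  midpoint (8,14) outside
  → clear
Obstacle 3 [(16,1) (24,2) (20,11) (17,10)]:
  edge (16,1)–(24,2): clear
  edge (24,2)–(20,11): clear
  edge (20,11)–(17,10): clear
  edge (17,10)–(16,1): clear
  midpoint (8,14) outside
  → clear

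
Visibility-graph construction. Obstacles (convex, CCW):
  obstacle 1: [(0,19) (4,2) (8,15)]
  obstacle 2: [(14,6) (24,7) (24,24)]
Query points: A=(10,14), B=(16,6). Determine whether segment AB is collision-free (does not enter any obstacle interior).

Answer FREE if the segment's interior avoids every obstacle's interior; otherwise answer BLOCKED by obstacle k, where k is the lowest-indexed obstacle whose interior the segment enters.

BLOCKED by obstacle 2

Obstacle 1 [(0,19) (4,2) (8,15)]:
  edge (0,19)–(4,2): clear
  edge (4,2)–(8,15): clear
  edge (8,15)–(0,19): clear
  midpoint (13,10) outside
  → clear
Obstacle 2 [(14,6) (24,7) (24,24)]:
  edge (14,6)–(24,7): crosses AB
  edge (24,7)–(24,24): clear
  edge (24,24)–(14,6): crosses AB
  → BLOCKED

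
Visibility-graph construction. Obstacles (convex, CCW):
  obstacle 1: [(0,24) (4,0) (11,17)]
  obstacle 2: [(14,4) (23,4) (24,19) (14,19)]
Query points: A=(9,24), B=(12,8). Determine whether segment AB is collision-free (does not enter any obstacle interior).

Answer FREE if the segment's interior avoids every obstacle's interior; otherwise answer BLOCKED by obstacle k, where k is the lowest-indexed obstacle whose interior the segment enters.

Obstacle 1 [(0,24) (4,0) (11,17)]:
  edge (0,24)–(4,0): clear
  edge (4,0)–(11,17): crosses AB
  edge (11,17)–(0,24): crosses AB
  → BLOCKED
Obstacle 2 [(14,4) (23,4) (24,19) (14,19)]:
  edge (14,4)–(23,4): clear
  edge (23,4)–(24,19): clear
  edge (24,19)–(14,19): clear
  edge (14,19)–(14,4): clear
  midpoint (21/2,16) outside
  → clear

BLOCKED by obstacle 1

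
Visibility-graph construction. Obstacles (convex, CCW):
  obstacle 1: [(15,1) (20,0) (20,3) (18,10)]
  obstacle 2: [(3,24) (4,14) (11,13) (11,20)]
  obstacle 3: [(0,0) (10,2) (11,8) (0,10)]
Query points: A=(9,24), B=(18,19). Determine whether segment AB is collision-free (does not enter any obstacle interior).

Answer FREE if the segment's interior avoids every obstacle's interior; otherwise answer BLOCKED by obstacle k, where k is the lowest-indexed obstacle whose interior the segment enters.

Obstacle 1 [(15,1) (20,0) (20,3) (18,10)]:
  edge (15,1)–(20,0): clear
  edge (20,0)–(20,3): clear
  edge (20,3)–(18,10): clear
  edge (18,10)–(15,1): clear
  midpoint (27/2,43/2) outside
  → clear
Obstacle 2 [(3,24) (4,14) (11,13) (11,20)]:
  edge (3,24)–(4,14): clear
  edge (4,14)–(11,13): clear
  edge (11,13)–(11,20): clear
  edge (11,20)–(3,24): clear
  midpoint (27/2,43/2) outside
  → clear
Obstacle 3 [(0,0) (10,2) (11,8) (0,10)]:
  edge (0,0)–(10,2): clear
  edge (10,2)–(11,8): clear
  edge (11,8)–(0,10): clear
  edge (0,10)–(0,0): clear
  midpoint (27/2,43/2) outside
  → clear

FREE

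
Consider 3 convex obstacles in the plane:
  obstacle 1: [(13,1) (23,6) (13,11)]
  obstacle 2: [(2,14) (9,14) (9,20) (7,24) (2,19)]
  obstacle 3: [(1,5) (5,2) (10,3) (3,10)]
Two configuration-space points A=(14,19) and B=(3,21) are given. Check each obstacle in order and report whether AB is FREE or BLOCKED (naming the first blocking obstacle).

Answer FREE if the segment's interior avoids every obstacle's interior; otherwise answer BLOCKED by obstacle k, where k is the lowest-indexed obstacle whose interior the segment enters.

BLOCKED by obstacle 2

Obstacle 1 [(13,1) (23,6) (13,11)]:
  edge (13,1)–(23,6): clear
  edge (23,6)–(13,11): clear
  edge (13,11)–(13,1): clear
  midpoint (17/2,20) outside
  → clear
Obstacle 2 [(2,14) (9,14) (9,20) (7,24) (2,19)]:
  edge (2,14)–(9,14): clear
  edge (9,14)–(9,20): crosses AB
  edge (9,20)–(7,24): clear
  edge (7,24)–(2,19): crosses AB
  edge (2,19)–(2,14): clear
  → BLOCKED
Obstacle 3 [(1,5) (5,2) (10,3) (3,10)]:
  edge (1,5)–(5,2): clear
  edge (5,2)–(10,3): clear
  edge (10,3)–(3,10): clear
  edge (3,10)–(1,5): clear
  midpoint (17/2,20) outside
  → clear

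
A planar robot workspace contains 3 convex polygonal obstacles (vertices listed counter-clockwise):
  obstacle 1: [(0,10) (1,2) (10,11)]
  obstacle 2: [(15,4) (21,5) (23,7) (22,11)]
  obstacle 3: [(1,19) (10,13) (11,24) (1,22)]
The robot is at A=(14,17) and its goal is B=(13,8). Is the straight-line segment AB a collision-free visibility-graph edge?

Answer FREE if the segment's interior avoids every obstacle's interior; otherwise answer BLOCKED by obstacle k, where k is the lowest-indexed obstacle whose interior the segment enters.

Obstacle 1 [(0,10) (1,2) (10,11)]:
  edge (0,10)–(1,2): clear
  edge (1,2)–(10,11): clear
  edge (10,11)–(0,10): clear
  midpoint (27/2,25/2) outside
  → clear
Obstacle 2 [(15,4) (21,5) (23,7) (22,11)]:
  edge (15,4)–(21,5): clear
  edge (21,5)–(23,7): clear
  edge (23,7)–(22,11): clear
  edge (22,11)–(15,4): clear
  midpoint (27/2,25/2) outside
  → clear
Obstacle 3 [(1,19) (10,13) (11,24) (1,22)]:
  edge (1,19)–(10,13): clear
  edge (10,13)–(11,24): clear
  edge (11,24)–(1,22): clear
  edge (1,22)–(1,19): clear
  midpoint (27/2,25/2) outside
  → clear

FREE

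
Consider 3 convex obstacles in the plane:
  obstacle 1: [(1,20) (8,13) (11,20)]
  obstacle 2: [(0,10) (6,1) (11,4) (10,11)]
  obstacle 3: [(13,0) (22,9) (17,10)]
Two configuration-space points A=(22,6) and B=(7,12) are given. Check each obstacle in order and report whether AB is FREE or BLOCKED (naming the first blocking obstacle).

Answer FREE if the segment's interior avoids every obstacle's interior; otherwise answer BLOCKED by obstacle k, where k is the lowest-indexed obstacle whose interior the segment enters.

Obstacle 1 [(1,20) (8,13) (11,20)]:
  edge (1,20)–(8,13): clear
  edge (8,13)–(11,20): clear
  edge (11,20)–(1,20): clear
  midpoint (29/2,9) outside
  → clear
Obstacle 2 [(0,10) (6,1) (11,4) (10,11)]:
  edge (0,10)–(6,1): clear
  edge (6,1)–(11,4): clear
  edge (11,4)–(10,11): crosses AB
  edge (10,11)–(0,10): crosses AB
  → BLOCKED
Obstacle 3 [(13,0) (22,9) (17,10)]:
  edge (13,0)–(22,9): crosses AB
  edge (22,9)–(17,10): clear
  edge (17,10)–(13,0): crosses AB
  → BLOCKED

BLOCKED by obstacle 2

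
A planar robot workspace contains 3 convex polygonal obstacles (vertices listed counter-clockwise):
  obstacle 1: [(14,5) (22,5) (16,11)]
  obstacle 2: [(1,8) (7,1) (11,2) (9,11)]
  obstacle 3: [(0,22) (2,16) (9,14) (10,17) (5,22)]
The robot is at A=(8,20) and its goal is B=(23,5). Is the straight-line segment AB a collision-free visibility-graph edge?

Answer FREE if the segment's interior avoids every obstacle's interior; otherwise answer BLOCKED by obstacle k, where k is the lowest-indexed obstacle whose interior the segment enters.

FREE

Obstacle 1 [(14,5) (22,5) (16,11)]:
  edge (14,5)–(22,5): clear
  edge (22,5)–(16,11): clear
  edge (16,11)–(14,5): clear
  midpoint (31/2,25/2) outside
  → clear
Obstacle 2 [(1,8) (7,1) (11,2) (9,11)]:
  edge (1,8)–(7,1): clear
  edge (7,1)–(11,2): clear
  edge (11,2)–(9,11): clear
  edge (9,11)–(1,8): clear
  midpoint (31/2,25/2) outside
  → clear
Obstacle 3 [(0,22) (2,16) (9,14) (10,17) (5,22)]:
  edge (0,22)–(2,16): clear
  edge (2,16)–(9,14): clear
  edge (9,14)–(10,17): clear
  edge (10,17)–(5,22): clear
  edge (5,22)–(0,22): clear
  midpoint (31/2,25/2) outside
  → clear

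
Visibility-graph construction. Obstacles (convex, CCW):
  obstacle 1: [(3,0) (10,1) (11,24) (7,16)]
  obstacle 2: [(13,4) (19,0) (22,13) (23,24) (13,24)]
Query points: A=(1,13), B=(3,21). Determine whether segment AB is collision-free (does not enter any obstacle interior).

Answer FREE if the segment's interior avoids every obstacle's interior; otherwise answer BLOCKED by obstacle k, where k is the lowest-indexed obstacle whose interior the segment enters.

FREE

Obstacle 1 [(3,0) (10,1) (11,24) (7,16)]:
  edge (3,0)–(10,1): clear
  edge (10,1)–(11,24): clear
  edge (11,24)–(7,16): clear
  edge (7,16)–(3,0): clear
  midpoint (2,17) outside
  → clear
Obstacle 2 [(13,4) (19,0) (22,13) (23,24) (13,24)]:
  edge (13,4)–(19,0): clear
  edge (19,0)–(22,13): clear
  edge (22,13)–(23,24): clear
  edge (23,24)–(13,24): clear
  edge (13,24)–(13,4): clear
  midpoint (2,17) outside
  → clear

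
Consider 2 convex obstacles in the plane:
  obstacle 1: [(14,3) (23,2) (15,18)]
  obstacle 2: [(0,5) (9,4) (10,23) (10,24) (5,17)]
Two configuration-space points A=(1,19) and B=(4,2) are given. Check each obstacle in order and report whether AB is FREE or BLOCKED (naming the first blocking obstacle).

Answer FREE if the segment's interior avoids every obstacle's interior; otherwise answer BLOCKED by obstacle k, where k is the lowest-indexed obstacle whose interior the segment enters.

Obstacle 1 [(14,3) (23,2) (15,18)]:
  edge (14,3)–(23,2): clear
  edge (23,2)–(15,18): clear
  edge (15,18)–(14,3): clear
  midpoint (5/2,21/2) outside
  → clear
Obstacle 2 [(0,5) (9,4) (10,23) (10,24) (5,17)]:
  edge (0,5)–(9,4): crosses AB
  edge (9,4)–(10,23): clear
  edge (10,23)–(10,24): clear
  edge (10,24)–(5,17): clear
  edge (5,17)–(0,5): crosses AB
  → BLOCKED

BLOCKED by obstacle 2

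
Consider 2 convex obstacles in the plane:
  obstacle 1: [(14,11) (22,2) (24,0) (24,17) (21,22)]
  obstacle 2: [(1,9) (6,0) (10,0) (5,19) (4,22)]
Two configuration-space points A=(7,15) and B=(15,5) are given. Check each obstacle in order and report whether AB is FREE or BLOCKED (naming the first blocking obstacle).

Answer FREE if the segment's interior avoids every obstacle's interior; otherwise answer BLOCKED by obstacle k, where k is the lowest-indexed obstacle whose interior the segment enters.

Obstacle 1 [(14,11) (22,2) (24,0) (24,17) (21,22)]:
  edge (14,11)–(22,2): clear
  edge (22,2)–(24,0): clear
  edge (24,0)–(24,17): clear
  edge (24,17)–(21,22): clear
  edge (21,22)–(14,11): clear
  midpoint (11,10) outside
  → clear
Obstacle 2 [(1,9) (6,0) (10,0) (5,19) (4,22)]:
  edge (1,9)–(6,0): clear
  edge (6,0)–(10,0): clear
  edge (10,0)–(5,19): clear
  edge (5,19)–(4,22): clear
  edge (4,22)–(1,9): clear
  midpoint (11,10) outside
  → clear

FREE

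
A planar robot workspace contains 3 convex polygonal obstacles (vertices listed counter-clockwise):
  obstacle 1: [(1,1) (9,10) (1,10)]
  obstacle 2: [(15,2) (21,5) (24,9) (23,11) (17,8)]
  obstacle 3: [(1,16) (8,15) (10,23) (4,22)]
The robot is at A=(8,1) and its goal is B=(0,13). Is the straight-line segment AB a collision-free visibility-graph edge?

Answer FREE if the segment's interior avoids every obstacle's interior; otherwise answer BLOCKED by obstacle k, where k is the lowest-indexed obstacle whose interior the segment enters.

Obstacle 1 [(1,1) (9,10) (1,10)]:
  edge (1,1)–(9,10): crosses AB
  edge (9,10)–(1,10): crosses AB
  edge (1,10)–(1,1): clear
  → BLOCKED
Obstacle 2 [(15,2) (21,5) (24,9) (23,11) (17,8)]:
  edge (15,2)–(21,5): clear
  edge (21,5)–(24,9): clear
  edge (24,9)–(23,11): clear
  edge (23,11)–(17,8): clear
  edge (17,8)–(15,2): clear
  midpoint (4,7) outside
  → clear
Obstacle 3 [(1,16) (8,15) (10,23) (4,22)]:
  edge (1,16)–(8,15): clear
  edge (8,15)–(10,23): clear
  edge (10,23)–(4,22): clear
  edge (4,22)–(1,16): clear
  midpoint (4,7) outside
  → clear

BLOCKED by obstacle 1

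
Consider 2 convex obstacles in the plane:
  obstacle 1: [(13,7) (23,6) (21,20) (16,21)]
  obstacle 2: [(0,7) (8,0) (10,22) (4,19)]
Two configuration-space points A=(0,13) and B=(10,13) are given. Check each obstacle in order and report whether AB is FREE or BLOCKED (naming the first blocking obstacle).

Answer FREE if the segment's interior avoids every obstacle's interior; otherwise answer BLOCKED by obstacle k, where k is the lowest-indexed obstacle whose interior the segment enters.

BLOCKED by obstacle 2

Obstacle 1 [(13,7) (23,6) (21,20) (16,21)]:
  edge (13,7)–(23,6): clear
  edge (23,6)–(21,20): clear
  edge (21,20)–(16,21): clear
  edge (16,21)–(13,7): clear
  midpoint (5,13) outside
  → clear
Obstacle 2 [(0,7) (8,0) (10,22) (4,19)]:
  edge (0,7)–(8,0): clear
  edge (8,0)–(10,22): crosses AB
  edge (10,22)–(4,19): clear
  edge (4,19)–(0,7): crosses AB
  → BLOCKED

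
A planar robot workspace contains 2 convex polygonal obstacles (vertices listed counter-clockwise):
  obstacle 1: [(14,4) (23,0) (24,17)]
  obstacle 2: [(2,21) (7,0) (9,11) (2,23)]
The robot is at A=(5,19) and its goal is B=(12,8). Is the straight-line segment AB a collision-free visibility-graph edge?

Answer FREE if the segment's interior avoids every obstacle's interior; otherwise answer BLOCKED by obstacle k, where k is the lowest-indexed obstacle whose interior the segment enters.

Obstacle 1 [(14,4) (23,0) (24,17)]:
  edge (14,4)–(23,0): clear
  edge (23,0)–(24,17): clear
  edge (24,17)–(14,4): clear
  midpoint (17/2,27/2) outside
  → clear
Obstacle 2 [(2,21) (7,0) (9,11) (2,23)]:
  edge (2,21)–(7,0): clear
  edge (7,0)–(9,11): clear
  edge (9,11)–(2,23): clear
  edge (2,23)–(2,21): clear
  midpoint (17/2,27/2) outside
  → clear

FREE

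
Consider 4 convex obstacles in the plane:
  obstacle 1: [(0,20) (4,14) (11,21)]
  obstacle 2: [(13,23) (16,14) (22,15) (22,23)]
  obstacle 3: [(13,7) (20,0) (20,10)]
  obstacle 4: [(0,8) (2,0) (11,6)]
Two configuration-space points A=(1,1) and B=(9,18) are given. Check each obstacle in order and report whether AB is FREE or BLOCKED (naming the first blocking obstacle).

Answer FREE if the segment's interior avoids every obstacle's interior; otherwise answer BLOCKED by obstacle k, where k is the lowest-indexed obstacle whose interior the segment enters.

BLOCKED by obstacle 4

Obstacle 1 [(0,20) (4,14) (11,21)]:
  edge (0,20)–(4,14): clear
  edge (4,14)–(11,21): clear
  edge (11,21)–(0,20): clear
  midpoint (5,19/2) outside
  → clear
Obstacle 2 [(13,23) (16,14) (22,15) (22,23)]:
  edge (13,23)–(16,14): clear
  edge (16,14)–(22,15): clear
  edge (22,15)–(22,23): clear
  edge (22,23)–(13,23): clear
  midpoint (5,19/2) outside
  → clear
Obstacle 3 [(13,7) (20,0) (20,10)]:
  edge (13,7)–(20,0): clear
  edge (20,0)–(20,10): clear
  edge (20,10)–(13,7): clear
  midpoint (5,19/2) outside
  → clear
Obstacle 4 [(0,8) (2,0) (11,6)]:
  edge (0,8)–(2,0): crosses AB
  edge (2,0)–(11,6): clear
  edge (11,6)–(0,8): crosses AB
  → BLOCKED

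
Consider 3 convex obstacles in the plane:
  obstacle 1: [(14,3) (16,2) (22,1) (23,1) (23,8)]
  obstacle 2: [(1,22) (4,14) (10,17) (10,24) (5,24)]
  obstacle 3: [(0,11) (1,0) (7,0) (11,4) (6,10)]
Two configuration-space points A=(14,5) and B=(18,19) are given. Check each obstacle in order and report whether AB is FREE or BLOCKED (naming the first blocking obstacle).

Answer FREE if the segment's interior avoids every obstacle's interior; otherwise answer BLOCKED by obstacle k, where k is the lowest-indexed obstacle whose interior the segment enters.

Obstacle 1 [(14,3) (16,2) (22,1) (23,1) (23,8)]:
  edge (14,3)–(16,2): clear
  edge (16,2)–(22,1): clear
  edge (22,1)–(23,1): clear
  edge (23,1)–(23,8): clear
  edge (23,8)–(14,3): clear
  midpoint (16,12) outside
  → clear
Obstacle 2 [(1,22) (4,14) (10,17) (10,24) (5,24)]:
  edge (1,22)–(4,14): clear
  edge (4,14)–(10,17): clear
  edge (10,17)–(10,24): clear
  edge (10,24)–(5,24): clear
  edge (5,24)–(1,22): clear
  midpoint (16,12) outside
  → clear
Obstacle 3 [(0,11) (1,0) (7,0) (11,4) (6,10)]:
  edge (0,11)–(1,0): clear
  edge (1,0)–(7,0): clear
  edge (7,0)–(11,4): clear
  edge (11,4)–(6,10): clear
  edge (6,10)–(0,11): clear
  midpoint (16,12) outside
  → clear

FREE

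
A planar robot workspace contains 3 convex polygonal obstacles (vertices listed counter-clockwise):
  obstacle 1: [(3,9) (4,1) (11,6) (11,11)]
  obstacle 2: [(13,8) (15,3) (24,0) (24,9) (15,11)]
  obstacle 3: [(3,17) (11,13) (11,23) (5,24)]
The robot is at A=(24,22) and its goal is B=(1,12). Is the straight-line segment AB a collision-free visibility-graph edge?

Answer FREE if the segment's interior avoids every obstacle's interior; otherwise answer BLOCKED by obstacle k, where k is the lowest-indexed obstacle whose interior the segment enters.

Obstacle 1 [(3,9) (4,1) (11,6) (11,11)]:
  edge (3,9)–(4,1): clear
  edge (4,1)–(11,6): clear
  edge (11,6)–(11,11): clear
  edge (11,11)–(3,9): clear
  midpoint (25/2,17) outside
  → clear
Obstacle 2 [(13,8) (15,3) (24,0) (24,9) (15,11)]:
  edge (13,8)–(15,3): clear
  edge (15,3)–(24,0): clear
  edge (24,0)–(24,9): clear
  edge (24,9)–(15,11): clear
  edge (15,11)–(13,8): clear
  midpoint (25/2,17) outside
  → clear
Obstacle 3 [(3,17) (11,13) (11,23) (5,24)]:
  edge (3,17)–(11,13): crosses AB
  edge (11,13)–(11,23): crosses AB
  edge (11,23)–(5,24): clear
  edge (5,24)–(3,17): clear
  → BLOCKED

BLOCKED by obstacle 3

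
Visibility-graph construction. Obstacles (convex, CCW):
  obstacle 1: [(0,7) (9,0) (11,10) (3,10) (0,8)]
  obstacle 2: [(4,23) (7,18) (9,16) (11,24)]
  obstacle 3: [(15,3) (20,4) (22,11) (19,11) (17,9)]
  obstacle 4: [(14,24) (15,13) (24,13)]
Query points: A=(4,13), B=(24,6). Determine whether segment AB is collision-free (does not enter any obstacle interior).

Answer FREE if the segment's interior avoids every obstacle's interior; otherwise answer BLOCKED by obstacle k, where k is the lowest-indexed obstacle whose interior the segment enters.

Obstacle 1 [(0,7) (9,0) (11,10) (3,10) (0,8)]:
  edge (0,7)–(9,0): clear
  edge (9,0)–(11,10): clear
  edge (11,10)–(3,10): clear
  edge (3,10)–(0,8): clear
  edge (0,8)–(0,7): clear
  midpoint (14,19/2) outside
  → clear
Obstacle 2 [(4,23) (7,18) (9,16) (11,24)]:
  edge (4,23)–(7,18): clear
  edge (7,18)–(9,16): clear
  edge (9,16)–(11,24): clear
  edge (11,24)–(4,23): clear
  midpoint (14,19/2) outside
  → clear
Obstacle 3 [(15,3) (20,4) (22,11) (19,11) (17,9)]:
  edge (15,3)–(20,4): clear
  edge (20,4)–(22,11): crosses AB
  edge (22,11)–(19,11): clear
  edge (19,11)–(17,9): clear
  edge (17,9)–(15,3): crosses AB
  → BLOCKED
Obstacle 4 [(14,24) (15,13) (24,13)]:
  edge (14,24)–(15,13): clear
  edge (15,13)–(24,13): clear
  edge (24,13)–(14,24): clear
  midpoint (14,19/2) outside
  → clear

BLOCKED by obstacle 3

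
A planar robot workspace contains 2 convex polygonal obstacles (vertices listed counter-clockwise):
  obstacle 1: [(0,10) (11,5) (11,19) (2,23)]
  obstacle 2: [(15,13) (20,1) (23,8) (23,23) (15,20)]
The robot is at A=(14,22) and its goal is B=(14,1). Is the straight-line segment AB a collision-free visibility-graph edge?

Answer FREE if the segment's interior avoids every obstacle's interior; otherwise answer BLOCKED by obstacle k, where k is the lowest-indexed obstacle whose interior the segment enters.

Obstacle 1 [(0,10) (11,5) (11,19) (2,23)]:
  edge (0,10)–(11,5): clear
  edge (11,5)–(11,19): clear
  edge (11,19)–(2,23): clear
  edge (2,23)–(0,10): clear
  midpoint (14,23/2) outside
  → clear
Obstacle 2 [(15,13) (20,1) (23,8) (23,23) (15,20)]:
  edge (15,13)–(20,1): clear
  edge (20,1)–(23,8): clear
  edge (23,8)–(23,23): clear
  edge (23,23)–(15,20): clear
  edge (15,20)–(15,13): clear
  midpoint (14,23/2) outside
  → clear

FREE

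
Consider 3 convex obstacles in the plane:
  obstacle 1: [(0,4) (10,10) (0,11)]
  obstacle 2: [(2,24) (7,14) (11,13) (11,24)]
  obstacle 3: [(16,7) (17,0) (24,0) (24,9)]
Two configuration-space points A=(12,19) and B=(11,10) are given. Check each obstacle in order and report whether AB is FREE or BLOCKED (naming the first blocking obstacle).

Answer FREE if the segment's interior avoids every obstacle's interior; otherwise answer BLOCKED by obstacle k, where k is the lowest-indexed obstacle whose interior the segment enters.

FREE

Obstacle 1 [(0,4) (10,10) (0,11)]:
  edge (0,4)–(10,10): clear
  edge (10,10)–(0,11): clear
  edge (0,11)–(0,4): clear
  midpoint (23/2,29/2) outside
  → clear
Obstacle 2 [(2,24) (7,14) (11,13) (11,24)]:
  edge (2,24)–(7,14): clear
  edge (7,14)–(11,13): clear
  edge (11,13)–(11,24): clear
  edge (11,24)–(2,24): clear
  midpoint (23/2,29/2) outside
  → clear
Obstacle 3 [(16,7) (17,0) (24,0) (24,9)]:
  edge (16,7)–(17,0): clear
  edge (17,0)–(24,0): clear
  edge (24,0)–(24,9): clear
  edge (24,9)–(16,7): clear
  midpoint (23/2,29/2) outside
  → clear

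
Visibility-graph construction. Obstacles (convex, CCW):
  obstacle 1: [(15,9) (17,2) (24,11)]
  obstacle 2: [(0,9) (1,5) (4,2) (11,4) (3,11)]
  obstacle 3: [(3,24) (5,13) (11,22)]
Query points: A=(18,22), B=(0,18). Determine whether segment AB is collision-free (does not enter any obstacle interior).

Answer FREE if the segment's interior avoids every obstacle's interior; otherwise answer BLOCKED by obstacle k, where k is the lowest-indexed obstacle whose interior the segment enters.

BLOCKED by obstacle 3

Obstacle 1 [(15,9) (17,2) (24,11)]:
  edge (15,9)–(17,2): clear
  edge (17,2)–(24,11): clear
  edge (24,11)–(15,9): clear
  midpoint (9,20) outside
  → clear
Obstacle 2 [(0,9) (1,5) (4,2) (11,4) (3,11)]:
  edge (0,9)–(1,5): clear
  edge (1,5)–(4,2): clear
  edge (4,2)–(11,4): clear
  edge (11,4)–(3,11): clear
  edge (3,11)–(0,9): clear
  midpoint (9,20) outside
  → clear
Obstacle 3 [(3,24) (5,13) (11,22)]:
  edge (3,24)–(5,13): crosses AB
  edge (5,13)–(11,22): crosses AB
  edge (11,22)–(3,24): clear
  → BLOCKED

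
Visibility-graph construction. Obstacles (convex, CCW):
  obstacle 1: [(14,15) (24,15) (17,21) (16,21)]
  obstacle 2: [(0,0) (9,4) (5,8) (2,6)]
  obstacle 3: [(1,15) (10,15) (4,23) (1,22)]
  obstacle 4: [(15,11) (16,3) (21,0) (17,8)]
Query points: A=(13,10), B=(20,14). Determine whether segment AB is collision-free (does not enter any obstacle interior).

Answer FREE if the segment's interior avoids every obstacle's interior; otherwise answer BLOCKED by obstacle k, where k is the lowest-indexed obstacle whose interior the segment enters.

FREE

Obstacle 1 [(14,15) (24,15) (17,21) (16,21)]:
  edge (14,15)–(24,15): clear
  edge (24,15)–(17,21): clear
  edge (17,21)–(16,21): clear
  edge (16,21)–(14,15): clear
  midpoint (33/2,12) outside
  → clear
Obstacle 2 [(0,0) (9,4) (5,8) (2,6)]:
  edge (0,0)–(9,4): clear
  edge (9,4)–(5,8): clear
  edge (5,8)–(2,6): clear
  edge (2,6)–(0,0): clear
  midpoint (33/2,12) outside
  → clear
Obstacle 3 [(1,15) (10,15) (4,23) (1,22)]:
  edge (1,15)–(10,15): clear
  edge (10,15)–(4,23): clear
  edge (4,23)–(1,22): clear
  edge (1,22)–(1,15): clear
  midpoint (33/2,12) outside
  → clear
Obstacle 4 [(15,11) (16,3) (21,0) (17,8)]:
  edge (15,11)–(16,3): clear
  edge (16,3)–(21,0): clear
  edge (21,0)–(17,8): clear
  edge (17,8)–(15,11): clear
  midpoint (33/2,12) outside
  → clear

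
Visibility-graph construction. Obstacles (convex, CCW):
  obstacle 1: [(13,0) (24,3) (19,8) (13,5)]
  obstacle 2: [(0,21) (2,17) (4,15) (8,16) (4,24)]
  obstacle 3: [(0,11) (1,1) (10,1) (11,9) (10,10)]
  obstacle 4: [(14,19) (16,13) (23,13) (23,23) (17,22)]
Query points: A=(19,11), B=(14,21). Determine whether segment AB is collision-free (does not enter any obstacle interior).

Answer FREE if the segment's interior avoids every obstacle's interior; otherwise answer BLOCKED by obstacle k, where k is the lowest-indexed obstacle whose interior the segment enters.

BLOCKED by obstacle 4

Obstacle 1 [(13,0) (24,3) (19,8) (13,5)]:
  edge (13,0)–(24,3): clear
  edge (24,3)–(19,8): clear
  edge (19,8)–(13,5): clear
  edge (13,5)–(13,0): clear
  midpoint (33/2,16) outside
  → clear
Obstacle 2 [(0,21) (2,17) (4,15) (8,16) (4,24)]:
  edge (0,21)–(2,17): clear
  edge (2,17)–(4,15): clear
  edge (4,15)–(8,16): clear
  edge (8,16)–(4,24): clear
  edge (4,24)–(0,21): clear
  midpoint (33/2,16) outside
  → clear
Obstacle 3 [(0,11) (1,1) (10,1) (11,9) (10,10)]:
  edge (0,11)–(1,1): clear
  edge (1,1)–(10,1): clear
  edge (10,1)–(11,9): clear
  edge (11,9)–(10,10): clear
  edge (10,10)–(0,11): clear
  midpoint (33/2,16) outside
  → clear
Obstacle 4 [(14,19) (16,13) (23,13) (23,23) (17,22)]:
  edge (14,19)–(16,13): clear
  edge (16,13)–(23,13): crosses AB
  edge (23,13)–(23,23): clear
  edge (23,23)–(17,22): clear
  edge (17,22)–(14,19): crosses AB
  → BLOCKED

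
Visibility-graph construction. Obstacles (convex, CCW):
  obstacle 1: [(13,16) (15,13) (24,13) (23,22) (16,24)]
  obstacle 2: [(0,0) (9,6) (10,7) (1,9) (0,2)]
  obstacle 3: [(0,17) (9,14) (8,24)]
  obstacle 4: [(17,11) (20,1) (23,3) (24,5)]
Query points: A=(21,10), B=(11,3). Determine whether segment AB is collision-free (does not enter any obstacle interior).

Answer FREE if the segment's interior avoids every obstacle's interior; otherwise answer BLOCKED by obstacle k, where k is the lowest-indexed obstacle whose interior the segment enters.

Obstacle 1 [(13,16) (15,13) (24,13) (23,22) (16,24)]:
  edge (13,16)–(15,13): clear
  edge (15,13)–(24,13): clear
  edge (24,13)–(23,22): clear
  edge (23,22)–(16,24): clear
  edge (16,24)–(13,16): clear
  midpoint (16,13/2) outside
  → clear
Obstacle 2 [(0,0) (9,6) (10,7) (1,9) (0,2)]:
  edge (0,0)–(9,6): clear
  edge (9,6)–(10,7): clear
  edge (10,7)–(1,9): clear
  edge (1,9)–(0,2): clear
  edge (0,2)–(0,0): clear
  midpoint (16,13/2) outside
  → clear
Obstacle 3 [(0,17) (9,14) (8,24)]:
  edge (0,17)–(9,14): clear
  edge (9,14)–(8,24): clear
  edge (8,24)–(0,17): clear
  midpoint (16,13/2) outside
  → clear
Obstacle 4 [(17,11) (20,1) (23,3) (24,5)]:
  edge (17,11)–(20,1): crosses AB
  edge (20,1)–(23,3): clear
  edge (23,3)–(24,5): clear
  edge (24,5)–(17,11): crosses AB
  → BLOCKED

BLOCKED by obstacle 4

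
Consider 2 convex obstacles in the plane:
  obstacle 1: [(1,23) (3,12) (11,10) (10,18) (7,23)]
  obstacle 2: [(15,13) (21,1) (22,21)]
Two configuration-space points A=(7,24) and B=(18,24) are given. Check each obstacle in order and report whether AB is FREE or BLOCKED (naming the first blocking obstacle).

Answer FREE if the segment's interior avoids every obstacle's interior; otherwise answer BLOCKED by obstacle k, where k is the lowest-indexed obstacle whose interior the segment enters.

Obstacle 1 [(1,23) (3,12) (11,10) (10,18) (7,23)]:
  edge (1,23)–(3,12): clear
  edge (3,12)–(11,10): clear
  edge (11,10)–(10,18): clear
  edge (10,18)–(7,23): clear
  edge (7,23)–(1,23): clear
  midpoint (25/2,24) outside
  → clear
Obstacle 2 [(15,13) (21,1) (22,21)]:
  edge (15,13)–(21,1): clear
  edge (21,1)–(22,21): clear
  edge (22,21)–(15,13): clear
  midpoint (25/2,24) outside
  → clear

FREE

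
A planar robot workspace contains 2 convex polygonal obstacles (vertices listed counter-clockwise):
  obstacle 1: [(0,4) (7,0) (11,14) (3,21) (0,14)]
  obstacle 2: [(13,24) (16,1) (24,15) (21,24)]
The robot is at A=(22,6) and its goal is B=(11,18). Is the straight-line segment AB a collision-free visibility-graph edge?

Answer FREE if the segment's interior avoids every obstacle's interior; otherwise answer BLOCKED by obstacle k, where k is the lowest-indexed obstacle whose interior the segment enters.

BLOCKED by obstacle 2

Obstacle 1 [(0,4) (7,0) (11,14) (3,21) (0,14)]:
  edge (0,4)–(7,0): clear
  edge (7,0)–(11,14): clear
  edge (11,14)–(3,21): clear
  edge (3,21)–(0,14): clear
  edge (0,14)–(0,4): clear
  midpoint (33/2,12) outside
  → clear
Obstacle 2 [(13,24) (16,1) (24,15) (21,24)]:
  edge (13,24)–(16,1): crosses AB
  edge (16,1)–(24,15): crosses AB
  edge (24,15)–(21,24): clear
  edge (21,24)–(13,24): clear
  → BLOCKED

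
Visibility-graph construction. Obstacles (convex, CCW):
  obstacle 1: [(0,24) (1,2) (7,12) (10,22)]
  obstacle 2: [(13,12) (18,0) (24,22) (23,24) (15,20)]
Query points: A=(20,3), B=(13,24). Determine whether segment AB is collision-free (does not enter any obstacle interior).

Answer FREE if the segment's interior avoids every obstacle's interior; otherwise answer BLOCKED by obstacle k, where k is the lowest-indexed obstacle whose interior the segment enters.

Obstacle 1 [(0,24) (1,2) (7,12) (10,22)]:
  edge (0,24)–(1,2): clear
  edge (1,2)–(7,12): clear
  edge (7,12)–(10,22): clear
  edge (10,22)–(0,24): clear
  midpoint (33/2,27/2) outside
  → clear
Obstacle 2 [(13,12) (18,0) (24,22) (23,24) (15,20)]:
  edge (13,12)–(18,0): clear
  edge (18,0)–(24,22): crosses AB
  edge (24,22)–(23,24): clear
  edge (23,24)–(15,20): clear
  edge (15,20)–(13,12): crosses AB
  → BLOCKED

BLOCKED by obstacle 2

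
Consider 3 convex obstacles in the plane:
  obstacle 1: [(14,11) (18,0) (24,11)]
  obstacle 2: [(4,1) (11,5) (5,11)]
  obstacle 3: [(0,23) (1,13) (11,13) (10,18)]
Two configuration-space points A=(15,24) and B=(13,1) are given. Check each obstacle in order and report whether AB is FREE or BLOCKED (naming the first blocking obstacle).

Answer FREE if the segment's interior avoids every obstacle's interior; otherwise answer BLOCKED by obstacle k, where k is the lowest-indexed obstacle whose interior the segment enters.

FREE

Obstacle 1 [(14,11) (18,0) (24,11)]:
  edge (14,11)–(18,0): clear
  edge (18,0)–(24,11): clear
  edge (24,11)–(14,11): clear
  midpoint (14,25/2) outside
  → clear
Obstacle 2 [(4,1) (11,5) (5,11)]:
  edge (4,1)–(11,5): clear
  edge (11,5)–(5,11): clear
  edge (5,11)–(4,1): clear
  midpoint (14,25/2) outside
  → clear
Obstacle 3 [(0,23) (1,13) (11,13) (10,18)]:
  edge (0,23)–(1,13): clear
  edge (1,13)–(11,13): clear
  edge (11,13)–(10,18): clear
  edge (10,18)–(0,23): clear
  midpoint (14,25/2) outside
  → clear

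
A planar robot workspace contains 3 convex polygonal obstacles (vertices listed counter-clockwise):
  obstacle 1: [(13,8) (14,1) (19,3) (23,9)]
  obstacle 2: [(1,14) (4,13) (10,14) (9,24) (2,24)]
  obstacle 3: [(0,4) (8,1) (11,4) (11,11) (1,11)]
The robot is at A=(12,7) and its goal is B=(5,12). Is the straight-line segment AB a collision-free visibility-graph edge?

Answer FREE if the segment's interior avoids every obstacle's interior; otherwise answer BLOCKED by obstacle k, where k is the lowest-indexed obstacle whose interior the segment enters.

Obstacle 1 [(13,8) (14,1) (19,3) (23,9)]:
  edge (13,8)–(14,1): clear
  edge (14,1)–(19,3): clear
  edge (19,3)–(23,9): clear
  edge (23,9)–(13,8): clear
  midpoint (17/2,19/2) outside
  → clear
Obstacle 2 [(1,14) (4,13) (10,14) (9,24) (2,24)]:
  edge (1,14)–(4,13): clear
  edge (4,13)–(10,14): clear
  edge (10,14)–(9,24): clear
  edge (9,24)–(2,24): clear
  edge (2,24)–(1,14): clear
  midpoint (17/2,19/2) outside
  → clear
Obstacle 3 [(0,4) (8,1) (11,4) (11,11) (1,11)]:
  edge (0,4)–(8,1): clear
  edge (8,1)–(11,4): clear
  edge (11,4)–(11,11): crosses AB
  edge (11,11)–(1,11): crosses AB
  edge (1,11)–(0,4): clear
  → BLOCKED

BLOCKED by obstacle 3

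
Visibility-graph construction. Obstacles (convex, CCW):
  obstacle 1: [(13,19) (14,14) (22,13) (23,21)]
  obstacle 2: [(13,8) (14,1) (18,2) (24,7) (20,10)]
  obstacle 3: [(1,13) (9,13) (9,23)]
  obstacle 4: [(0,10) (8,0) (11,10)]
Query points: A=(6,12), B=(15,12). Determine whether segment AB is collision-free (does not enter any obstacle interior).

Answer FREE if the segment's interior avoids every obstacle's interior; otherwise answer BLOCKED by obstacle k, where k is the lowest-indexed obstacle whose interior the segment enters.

Obstacle 1 [(13,19) (14,14) (22,13) (23,21)]:
  edge (13,19)–(14,14): clear
  edge (14,14)–(22,13): clear
  edge (22,13)–(23,21): clear
  edge (23,21)–(13,19): clear
  midpoint (21/2,12) outside
  → clear
Obstacle 2 [(13,8) (14,1) (18,2) (24,7) (20,10)]:
  edge (13,8)–(14,1): clear
  edge (14,1)–(18,2): clear
  edge (18,2)–(24,7): clear
  edge (24,7)–(20,10): clear
  edge (20,10)–(13,8): clear
  midpoint (21/2,12) outside
  → clear
Obstacle 3 [(1,13) (9,13) (9,23)]:
  edge (1,13)–(9,13): clear
  edge (9,13)–(9,23): clear
  edge (9,23)–(1,13): clear
  midpoint (21/2,12) outside
  → clear
Obstacle 4 [(0,10) (8,0) (11,10)]:
  edge (0,10)–(8,0): clear
  edge (8,0)–(11,10): clear
  edge (11,10)–(0,10): clear
  midpoint (21/2,12) outside
  → clear

FREE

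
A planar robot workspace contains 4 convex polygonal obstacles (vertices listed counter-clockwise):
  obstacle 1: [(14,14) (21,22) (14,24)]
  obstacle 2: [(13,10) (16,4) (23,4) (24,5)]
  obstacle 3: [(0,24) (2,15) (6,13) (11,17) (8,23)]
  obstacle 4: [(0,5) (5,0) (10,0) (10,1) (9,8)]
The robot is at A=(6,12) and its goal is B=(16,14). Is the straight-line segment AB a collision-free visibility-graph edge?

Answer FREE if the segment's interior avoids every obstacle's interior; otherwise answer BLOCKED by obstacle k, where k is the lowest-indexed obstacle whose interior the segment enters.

FREE

Obstacle 1 [(14,14) (21,22) (14,24)]:
  edge (14,14)–(21,22): clear
  edge (21,22)–(14,24): clear
  edge (14,24)–(14,14): clear
  midpoint (11,13) outside
  → clear
Obstacle 2 [(13,10) (16,4) (23,4) (24,5)]:
  edge (13,10)–(16,4): clear
  edge (16,4)–(23,4): clear
  edge (23,4)–(24,5): clear
  edge (24,5)–(13,10): clear
  midpoint (11,13) outside
  → clear
Obstacle 3 [(0,24) (2,15) (6,13) (11,17) (8,23)]:
  edge (0,24)–(2,15): clear
  edge (2,15)–(6,13): clear
  edge (6,13)–(11,17): clear
  edge (11,17)–(8,23): clear
  edge (8,23)–(0,24): clear
  midpoint (11,13) outside
  → clear
Obstacle 4 [(0,5) (5,0) (10,0) (10,1) (9,8)]:
  edge (0,5)–(5,0): clear
  edge (5,0)–(10,0): clear
  edge (10,0)–(10,1): clear
  edge (10,1)–(9,8): clear
  edge (9,8)–(0,5): clear
  midpoint (11,13) outside
  → clear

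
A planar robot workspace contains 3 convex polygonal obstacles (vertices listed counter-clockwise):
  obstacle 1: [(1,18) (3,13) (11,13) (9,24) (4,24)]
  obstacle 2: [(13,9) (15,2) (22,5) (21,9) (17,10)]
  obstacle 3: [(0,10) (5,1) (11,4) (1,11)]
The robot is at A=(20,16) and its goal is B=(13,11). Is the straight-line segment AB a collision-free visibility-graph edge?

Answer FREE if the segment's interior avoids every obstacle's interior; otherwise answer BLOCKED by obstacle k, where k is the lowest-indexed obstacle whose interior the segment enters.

Obstacle 1 [(1,18) (3,13) (11,13) (9,24) (4,24)]:
  edge (1,18)–(3,13): clear
  edge (3,13)–(11,13): clear
  edge (11,13)–(9,24): clear
  edge (9,24)–(4,24): clear
  edge (4,24)–(1,18): clear
  midpoint (33/2,27/2) outside
  → clear
Obstacle 2 [(13,9) (15,2) (22,5) (21,9) (17,10)]:
  edge (13,9)–(15,2): clear
  edge (15,2)–(22,5): clear
  edge (22,5)–(21,9): clear
  edge (21,9)–(17,10): clear
  edge (17,10)–(13,9): clear
  midpoint (33/2,27/2) outside
  → clear
Obstacle 3 [(0,10) (5,1) (11,4) (1,11)]:
  edge (0,10)–(5,1): clear
  edge (5,1)–(11,4): clear
  edge (11,4)–(1,11): clear
  edge (1,11)–(0,10): clear
  midpoint (33/2,27/2) outside
  → clear

FREE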